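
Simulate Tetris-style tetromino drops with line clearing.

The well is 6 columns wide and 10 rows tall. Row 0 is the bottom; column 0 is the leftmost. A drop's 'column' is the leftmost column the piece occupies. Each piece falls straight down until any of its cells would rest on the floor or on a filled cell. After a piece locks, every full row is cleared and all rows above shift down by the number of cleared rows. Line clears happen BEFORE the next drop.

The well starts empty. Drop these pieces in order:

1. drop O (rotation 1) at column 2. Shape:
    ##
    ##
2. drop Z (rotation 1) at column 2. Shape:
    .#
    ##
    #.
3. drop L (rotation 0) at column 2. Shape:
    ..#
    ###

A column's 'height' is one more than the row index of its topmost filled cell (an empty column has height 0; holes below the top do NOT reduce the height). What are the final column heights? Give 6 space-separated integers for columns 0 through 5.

Drop 1: O rot1 at col 2 lands with bottom-row=0; cleared 0 line(s) (total 0); column heights now [0 0 2 2 0 0], max=2
Drop 2: Z rot1 at col 2 lands with bottom-row=2; cleared 0 line(s) (total 0); column heights now [0 0 4 5 0 0], max=5
Drop 3: L rot0 at col 2 lands with bottom-row=5; cleared 0 line(s) (total 0); column heights now [0 0 6 6 7 0], max=7

Answer: 0 0 6 6 7 0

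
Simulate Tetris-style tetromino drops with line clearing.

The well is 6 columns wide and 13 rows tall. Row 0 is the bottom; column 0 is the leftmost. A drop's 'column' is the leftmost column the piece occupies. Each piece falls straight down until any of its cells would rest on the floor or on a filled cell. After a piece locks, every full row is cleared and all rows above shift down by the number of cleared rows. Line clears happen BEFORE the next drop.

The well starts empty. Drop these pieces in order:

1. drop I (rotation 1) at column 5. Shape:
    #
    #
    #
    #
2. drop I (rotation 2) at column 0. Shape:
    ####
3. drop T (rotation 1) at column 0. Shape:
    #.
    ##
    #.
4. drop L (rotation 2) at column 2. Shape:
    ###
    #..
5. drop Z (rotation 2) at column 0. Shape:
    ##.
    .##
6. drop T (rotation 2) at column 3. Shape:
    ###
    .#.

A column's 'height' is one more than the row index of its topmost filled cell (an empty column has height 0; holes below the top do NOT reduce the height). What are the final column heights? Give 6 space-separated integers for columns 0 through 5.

Drop 1: I rot1 at col 5 lands with bottom-row=0; cleared 0 line(s) (total 0); column heights now [0 0 0 0 0 4], max=4
Drop 2: I rot2 at col 0 lands with bottom-row=0; cleared 0 line(s) (total 0); column heights now [1 1 1 1 0 4], max=4
Drop 3: T rot1 at col 0 lands with bottom-row=1; cleared 0 line(s) (total 0); column heights now [4 3 1 1 0 4], max=4
Drop 4: L rot2 at col 2 lands with bottom-row=1; cleared 1 line(s) (total 1); column heights now [3 1 2 1 0 3], max=3
Drop 5: Z rot2 at col 0 lands with bottom-row=2; cleared 0 line(s) (total 1); column heights now [4 4 3 1 0 3], max=4
Drop 6: T rot2 at col 3 lands with bottom-row=2; cleared 0 line(s) (total 1); column heights now [4 4 3 4 4 4], max=4

Answer: 4 4 3 4 4 4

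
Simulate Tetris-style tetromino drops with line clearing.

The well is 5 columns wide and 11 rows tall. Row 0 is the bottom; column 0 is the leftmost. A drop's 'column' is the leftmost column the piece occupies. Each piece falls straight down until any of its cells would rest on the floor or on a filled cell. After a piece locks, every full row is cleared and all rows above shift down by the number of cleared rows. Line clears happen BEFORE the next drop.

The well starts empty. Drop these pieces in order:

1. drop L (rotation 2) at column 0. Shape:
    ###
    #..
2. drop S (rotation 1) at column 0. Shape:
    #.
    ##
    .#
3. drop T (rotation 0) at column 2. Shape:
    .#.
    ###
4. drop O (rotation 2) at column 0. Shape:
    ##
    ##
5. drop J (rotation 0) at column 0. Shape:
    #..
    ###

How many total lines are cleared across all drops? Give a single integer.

Answer: 0

Derivation:
Drop 1: L rot2 at col 0 lands with bottom-row=0; cleared 0 line(s) (total 0); column heights now [2 2 2 0 0], max=2
Drop 2: S rot1 at col 0 lands with bottom-row=2; cleared 0 line(s) (total 0); column heights now [5 4 2 0 0], max=5
Drop 3: T rot0 at col 2 lands with bottom-row=2; cleared 0 line(s) (total 0); column heights now [5 4 3 4 3], max=5
Drop 4: O rot2 at col 0 lands with bottom-row=5; cleared 0 line(s) (total 0); column heights now [7 7 3 4 3], max=7
Drop 5: J rot0 at col 0 lands with bottom-row=7; cleared 0 line(s) (total 0); column heights now [9 8 8 4 3], max=9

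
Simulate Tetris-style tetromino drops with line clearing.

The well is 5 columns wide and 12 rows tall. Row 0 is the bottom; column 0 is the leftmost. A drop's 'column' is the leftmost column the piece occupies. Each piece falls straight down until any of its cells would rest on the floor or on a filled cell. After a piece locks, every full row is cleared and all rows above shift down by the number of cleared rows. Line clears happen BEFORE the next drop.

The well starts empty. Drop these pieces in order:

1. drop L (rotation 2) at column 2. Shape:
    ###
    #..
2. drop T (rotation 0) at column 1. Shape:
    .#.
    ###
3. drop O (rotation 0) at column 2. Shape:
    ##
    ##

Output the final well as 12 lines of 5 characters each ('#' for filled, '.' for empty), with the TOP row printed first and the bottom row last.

Answer: .....
.....
.....
.....
.....
.....
..##.
..##.
..#..
.###.
..###
..#..

Derivation:
Drop 1: L rot2 at col 2 lands with bottom-row=0; cleared 0 line(s) (total 0); column heights now [0 0 2 2 2], max=2
Drop 2: T rot0 at col 1 lands with bottom-row=2; cleared 0 line(s) (total 0); column heights now [0 3 4 3 2], max=4
Drop 3: O rot0 at col 2 lands with bottom-row=4; cleared 0 line(s) (total 0); column heights now [0 3 6 6 2], max=6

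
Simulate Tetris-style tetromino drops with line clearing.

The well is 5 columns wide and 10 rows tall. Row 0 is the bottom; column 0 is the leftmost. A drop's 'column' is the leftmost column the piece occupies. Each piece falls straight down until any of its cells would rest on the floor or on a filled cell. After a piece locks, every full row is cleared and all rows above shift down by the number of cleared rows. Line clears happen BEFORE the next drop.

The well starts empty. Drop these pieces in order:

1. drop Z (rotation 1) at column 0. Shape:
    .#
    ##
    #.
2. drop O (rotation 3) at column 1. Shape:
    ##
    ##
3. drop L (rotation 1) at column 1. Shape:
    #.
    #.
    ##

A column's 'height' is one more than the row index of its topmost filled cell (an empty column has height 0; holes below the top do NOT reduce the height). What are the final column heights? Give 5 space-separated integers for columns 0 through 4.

Answer: 2 8 6 0 0

Derivation:
Drop 1: Z rot1 at col 0 lands with bottom-row=0; cleared 0 line(s) (total 0); column heights now [2 3 0 0 0], max=3
Drop 2: O rot3 at col 1 lands with bottom-row=3; cleared 0 line(s) (total 0); column heights now [2 5 5 0 0], max=5
Drop 3: L rot1 at col 1 lands with bottom-row=5; cleared 0 line(s) (total 0); column heights now [2 8 6 0 0], max=8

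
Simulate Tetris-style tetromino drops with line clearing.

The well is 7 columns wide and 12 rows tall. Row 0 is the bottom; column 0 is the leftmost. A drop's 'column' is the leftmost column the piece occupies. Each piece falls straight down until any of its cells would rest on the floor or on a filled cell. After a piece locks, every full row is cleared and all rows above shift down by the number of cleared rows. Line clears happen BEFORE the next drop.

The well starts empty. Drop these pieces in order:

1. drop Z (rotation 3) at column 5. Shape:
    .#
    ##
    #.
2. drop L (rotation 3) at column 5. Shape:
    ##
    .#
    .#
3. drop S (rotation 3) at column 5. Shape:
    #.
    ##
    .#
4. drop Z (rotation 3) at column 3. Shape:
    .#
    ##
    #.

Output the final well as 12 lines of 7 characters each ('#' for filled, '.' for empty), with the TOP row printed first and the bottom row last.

Drop 1: Z rot3 at col 5 lands with bottom-row=0; cleared 0 line(s) (total 0); column heights now [0 0 0 0 0 2 3], max=3
Drop 2: L rot3 at col 5 lands with bottom-row=3; cleared 0 line(s) (total 0); column heights now [0 0 0 0 0 6 6], max=6
Drop 3: S rot3 at col 5 lands with bottom-row=6; cleared 0 line(s) (total 0); column heights now [0 0 0 0 0 9 8], max=9
Drop 4: Z rot3 at col 3 lands with bottom-row=0; cleared 0 line(s) (total 0); column heights now [0 0 0 2 3 9 8], max=9

Answer: .......
.......
.......
.....#.
.....##
......#
.....##
......#
......#
....#.#
...####
...#.#.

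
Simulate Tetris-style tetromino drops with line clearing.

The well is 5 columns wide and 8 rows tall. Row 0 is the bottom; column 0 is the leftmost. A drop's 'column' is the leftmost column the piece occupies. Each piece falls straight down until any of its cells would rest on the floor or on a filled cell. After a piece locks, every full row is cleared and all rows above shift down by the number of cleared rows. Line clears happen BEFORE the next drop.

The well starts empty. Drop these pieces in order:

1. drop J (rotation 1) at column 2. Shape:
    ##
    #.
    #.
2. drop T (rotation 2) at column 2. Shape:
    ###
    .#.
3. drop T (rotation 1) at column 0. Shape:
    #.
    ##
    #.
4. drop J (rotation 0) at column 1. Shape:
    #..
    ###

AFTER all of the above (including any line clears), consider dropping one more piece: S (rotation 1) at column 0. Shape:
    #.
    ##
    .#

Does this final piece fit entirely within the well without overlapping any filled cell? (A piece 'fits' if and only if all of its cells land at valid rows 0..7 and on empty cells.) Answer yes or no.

Drop 1: J rot1 at col 2 lands with bottom-row=0; cleared 0 line(s) (total 0); column heights now [0 0 3 3 0], max=3
Drop 2: T rot2 at col 2 lands with bottom-row=3; cleared 0 line(s) (total 0); column heights now [0 0 5 5 5], max=5
Drop 3: T rot1 at col 0 lands with bottom-row=0; cleared 0 line(s) (total 0); column heights now [3 2 5 5 5], max=5
Drop 4: J rot0 at col 1 lands with bottom-row=5; cleared 0 line(s) (total 0); column heights now [3 7 6 6 5], max=7
Test piece S rot1 at col 0 (width 2): heights before test = [3 7 6 6 5]; fits = False

Answer: no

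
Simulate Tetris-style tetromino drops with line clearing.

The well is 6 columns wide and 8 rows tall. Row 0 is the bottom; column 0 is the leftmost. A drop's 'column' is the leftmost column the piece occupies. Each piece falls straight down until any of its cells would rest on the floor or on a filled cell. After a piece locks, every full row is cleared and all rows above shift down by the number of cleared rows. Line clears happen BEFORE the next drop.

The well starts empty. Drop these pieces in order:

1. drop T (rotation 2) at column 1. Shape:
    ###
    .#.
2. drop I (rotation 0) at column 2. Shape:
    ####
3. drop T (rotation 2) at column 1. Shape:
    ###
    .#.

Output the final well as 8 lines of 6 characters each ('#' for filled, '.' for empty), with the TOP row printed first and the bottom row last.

Drop 1: T rot2 at col 1 lands with bottom-row=0; cleared 0 line(s) (total 0); column heights now [0 2 2 2 0 0], max=2
Drop 2: I rot0 at col 2 lands with bottom-row=2; cleared 0 line(s) (total 0); column heights now [0 2 3 3 3 3], max=3
Drop 3: T rot2 at col 1 lands with bottom-row=3; cleared 0 line(s) (total 0); column heights now [0 5 5 5 3 3], max=5

Answer: ......
......
......
.###..
..#...
..####
.###..
..#...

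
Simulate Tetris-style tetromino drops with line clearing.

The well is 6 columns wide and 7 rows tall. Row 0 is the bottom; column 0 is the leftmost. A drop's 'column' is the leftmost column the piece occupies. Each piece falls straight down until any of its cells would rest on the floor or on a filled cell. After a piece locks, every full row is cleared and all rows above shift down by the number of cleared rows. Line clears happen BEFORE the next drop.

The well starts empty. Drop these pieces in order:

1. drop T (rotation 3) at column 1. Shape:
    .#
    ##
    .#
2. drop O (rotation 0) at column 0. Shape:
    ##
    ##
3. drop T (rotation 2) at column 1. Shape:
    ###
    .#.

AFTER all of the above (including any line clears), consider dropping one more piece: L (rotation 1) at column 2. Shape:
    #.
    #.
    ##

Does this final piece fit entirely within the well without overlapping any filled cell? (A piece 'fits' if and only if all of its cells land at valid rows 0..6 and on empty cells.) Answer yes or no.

Drop 1: T rot3 at col 1 lands with bottom-row=0; cleared 0 line(s) (total 0); column heights now [0 2 3 0 0 0], max=3
Drop 2: O rot0 at col 0 lands with bottom-row=2; cleared 0 line(s) (total 0); column heights now [4 4 3 0 0 0], max=4
Drop 3: T rot2 at col 1 lands with bottom-row=3; cleared 0 line(s) (total 0); column heights now [4 5 5 5 0 0], max=5
Test piece L rot1 at col 2 (width 2): heights before test = [4 5 5 5 0 0]; fits = False

Answer: no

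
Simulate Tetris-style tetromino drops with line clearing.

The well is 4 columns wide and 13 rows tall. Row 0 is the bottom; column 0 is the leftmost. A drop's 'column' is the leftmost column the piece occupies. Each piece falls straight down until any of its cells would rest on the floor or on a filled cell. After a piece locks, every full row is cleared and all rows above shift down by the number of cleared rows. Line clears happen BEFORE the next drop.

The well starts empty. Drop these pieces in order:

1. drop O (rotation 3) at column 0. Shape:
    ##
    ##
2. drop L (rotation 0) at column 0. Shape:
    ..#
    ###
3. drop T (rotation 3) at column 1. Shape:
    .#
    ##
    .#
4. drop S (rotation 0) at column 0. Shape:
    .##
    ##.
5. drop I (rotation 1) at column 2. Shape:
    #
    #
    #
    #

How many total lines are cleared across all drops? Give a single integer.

Drop 1: O rot3 at col 0 lands with bottom-row=0; cleared 0 line(s) (total 0); column heights now [2 2 0 0], max=2
Drop 2: L rot0 at col 0 lands with bottom-row=2; cleared 0 line(s) (total 0); column heights now [3 3 4 0], max=4
Drop 3: T rot3 at col 1 lands with bottom-row=4; cleared 0 line(s) (total 0); column heights now [3 6 7 0], max=7
Drop 4: S rot0 at col 0 lands with bottom-row=6; cleared 0 line(s) (total 0); column heights now [7 8 8 0], max=8
Drop 5: I rot1 at col 2 lands with bottom-row=8; cleared 0 line(s) (total 0); column heights now [7 8 12 0], max=12

Answer: 0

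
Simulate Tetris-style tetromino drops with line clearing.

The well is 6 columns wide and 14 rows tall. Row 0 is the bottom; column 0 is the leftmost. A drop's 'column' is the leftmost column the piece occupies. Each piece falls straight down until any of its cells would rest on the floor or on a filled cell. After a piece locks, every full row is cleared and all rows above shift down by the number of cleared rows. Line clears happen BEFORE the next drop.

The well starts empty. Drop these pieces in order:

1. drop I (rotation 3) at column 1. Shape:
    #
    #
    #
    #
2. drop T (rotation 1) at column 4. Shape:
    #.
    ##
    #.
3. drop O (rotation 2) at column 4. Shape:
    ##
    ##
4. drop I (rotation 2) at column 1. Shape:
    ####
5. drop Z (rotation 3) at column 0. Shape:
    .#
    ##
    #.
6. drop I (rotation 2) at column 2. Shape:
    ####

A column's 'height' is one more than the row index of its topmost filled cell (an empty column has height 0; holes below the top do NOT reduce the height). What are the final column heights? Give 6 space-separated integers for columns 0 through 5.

Answer: 6 7 6 6 6 5

Derivation:
Drop 1: I rot3 at col 1 lands with bottom-row=0; cleared 0 line(s) (total 0); column heights now [0 4 0 0 0 0], max=4
Drop 2: T rot1 at col 4 lands with bottom-row=0; cleared 0 line(s) (total 0); column heights now [0 4 0 0 3 2], max=4
Drop 3: O rot2 at col 4 lands with bottom-row=3; cleared 0 line(s) (total 0); column heights now [0 4 0 0 5 5], max=5
Drop 4: I rot2 at col 1 lands with bottom-row=5; cleared 0 line(s) (total 0); column heights now [0 6 6 6 6 5], max=6
Drop 5: Z rot3 at col 0 lands with bottom-row=5; cleared 0 line(s) (total 0); column heights now [7 8 6 6 6 5], max=8
Drop 6: I rot2 at col 2 lands with bottom-row=6; cleared 1 line(s) (total 1); column heights now [6 7 6 6 6 5], max=7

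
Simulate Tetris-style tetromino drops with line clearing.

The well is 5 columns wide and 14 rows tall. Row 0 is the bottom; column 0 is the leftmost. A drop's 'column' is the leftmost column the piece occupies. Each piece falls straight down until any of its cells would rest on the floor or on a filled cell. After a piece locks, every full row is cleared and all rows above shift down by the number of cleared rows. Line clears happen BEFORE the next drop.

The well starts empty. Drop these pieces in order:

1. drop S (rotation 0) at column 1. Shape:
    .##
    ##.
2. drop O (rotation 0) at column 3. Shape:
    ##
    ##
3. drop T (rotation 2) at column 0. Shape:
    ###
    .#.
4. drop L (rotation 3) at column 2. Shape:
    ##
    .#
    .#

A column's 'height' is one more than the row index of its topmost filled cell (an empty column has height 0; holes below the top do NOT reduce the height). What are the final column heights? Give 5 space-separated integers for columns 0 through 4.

Answer: 0 2 6 6 3

Derivation:
Drop 1: S rot0 at col 1 lands with bottom-row=0; cleared 0 line(s) (total 0); column heights now [0 1 2 2 0], max=2
Drop 2: O rot0 at col 3 lands with bottom-row=2; cleared 0 line(s) (total 0); column heights now [0 1 2 4 4], max=4
Drop 3: T rot2 at col 0 lands with bottom-row=1; cleared 1 line(s) (total 1); column heights now [0 2 2 3 3], max=3
Drop 4: L rot3 at col 2 lands with bottom-row=3; cleared 0 line(s) (total 1); column heights now [0 2 6 6 3], max=6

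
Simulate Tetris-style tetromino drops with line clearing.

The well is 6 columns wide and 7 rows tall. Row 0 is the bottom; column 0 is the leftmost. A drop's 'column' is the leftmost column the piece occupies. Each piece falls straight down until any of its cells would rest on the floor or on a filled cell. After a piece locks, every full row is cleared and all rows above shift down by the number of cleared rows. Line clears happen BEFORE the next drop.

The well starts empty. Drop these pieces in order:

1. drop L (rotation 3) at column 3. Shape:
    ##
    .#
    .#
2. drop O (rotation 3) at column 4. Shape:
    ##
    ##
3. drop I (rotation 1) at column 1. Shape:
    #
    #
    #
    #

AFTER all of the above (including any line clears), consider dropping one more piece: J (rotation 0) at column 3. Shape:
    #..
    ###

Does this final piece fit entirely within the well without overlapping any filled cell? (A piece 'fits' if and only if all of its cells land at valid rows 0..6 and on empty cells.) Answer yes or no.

Drop 1: L rot3 at col 3 lands with bottom-row=0; cleared 0 line(s) (total 0); column heights now [0 0 0 3 3 0], max=3
Drop 2: O rot3 at col 4 lands with bottom-row=3; cleared 0 line(s) (total 0); column heights now [0 0 0 3 5 5], max=5
Drop 3: I rot1 at col 1 lands with bottom-row=0; cleared 0 line(s) (total 0); column heights now [0 4 0 3 5 5], max=5
Test piece J rot0 at col 3 (width 3): heights before test = [0 4 0 3 5 5]; fits = True

Answer: yes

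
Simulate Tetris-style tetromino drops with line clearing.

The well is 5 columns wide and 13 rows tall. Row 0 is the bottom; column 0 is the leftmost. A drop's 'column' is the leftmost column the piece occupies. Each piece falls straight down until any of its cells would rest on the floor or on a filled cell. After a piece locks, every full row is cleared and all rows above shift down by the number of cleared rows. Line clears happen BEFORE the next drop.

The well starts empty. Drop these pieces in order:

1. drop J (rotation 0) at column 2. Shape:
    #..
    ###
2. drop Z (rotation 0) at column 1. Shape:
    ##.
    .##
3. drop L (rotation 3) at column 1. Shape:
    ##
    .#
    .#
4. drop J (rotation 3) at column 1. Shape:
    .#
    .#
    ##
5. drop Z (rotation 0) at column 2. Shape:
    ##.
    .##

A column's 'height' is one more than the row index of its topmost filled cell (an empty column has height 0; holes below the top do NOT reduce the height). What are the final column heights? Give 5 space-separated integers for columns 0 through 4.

Answer: 0 8 11 11 10

Derivation:
Drop 1: J rot0 at col 2 lands with bottom-row=0; cleared 0 line(s) (total 0); column heights now [0 0 2 1 1], max=2
Drop 2: Z rot0 at col 1 lands with bottom-row=2; cleared 0 line(s) (total 0); column heights now [0 4 4 3 1], max=4
Drop 3: L rot3 at col 1 lands with bottom-row=4; cleared 0 line(s) (total 0); column heights now [0 7 7 3 1], max=7
Drop 4: J rot3 at col 1 lands with bottom-row=7; cleared 0 line(s) (total 0); column heights now [0 8 10 3 1], max=10
Drop 5: Z rot0 at col 2 lands with bottom-row=9; cleared 0 line(s) (total 0); column heights now [0 8 11 11 10], max=11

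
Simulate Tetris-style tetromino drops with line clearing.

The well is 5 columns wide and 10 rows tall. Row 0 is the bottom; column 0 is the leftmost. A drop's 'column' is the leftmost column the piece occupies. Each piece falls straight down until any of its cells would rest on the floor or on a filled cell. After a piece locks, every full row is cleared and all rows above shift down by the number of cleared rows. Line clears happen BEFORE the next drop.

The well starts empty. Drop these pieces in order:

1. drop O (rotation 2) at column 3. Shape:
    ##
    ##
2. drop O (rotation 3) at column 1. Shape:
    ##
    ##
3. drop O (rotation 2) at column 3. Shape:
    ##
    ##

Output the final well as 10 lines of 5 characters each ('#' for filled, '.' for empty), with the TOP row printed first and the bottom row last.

Drop 1: O rot2 at col 3 lands with bottom-row=0; cleared 0 line(s) (total 0); column heights now [0 0 0 2 2], max=2
Drop 2: O rot3 at col 1 lands with bottom-row=0; cleared 0 line(s) (total 0); column heights now [0 2 2 2 2], max=2
Drop 3: O rot2 at col 3 lands with bottom-row=2; cleared 0 line(s) (total 0); column heights now [0 2 2 4 4], max=4

Answer: .....
.....
.....
.....
.....
.....
...##
...##
.####
.####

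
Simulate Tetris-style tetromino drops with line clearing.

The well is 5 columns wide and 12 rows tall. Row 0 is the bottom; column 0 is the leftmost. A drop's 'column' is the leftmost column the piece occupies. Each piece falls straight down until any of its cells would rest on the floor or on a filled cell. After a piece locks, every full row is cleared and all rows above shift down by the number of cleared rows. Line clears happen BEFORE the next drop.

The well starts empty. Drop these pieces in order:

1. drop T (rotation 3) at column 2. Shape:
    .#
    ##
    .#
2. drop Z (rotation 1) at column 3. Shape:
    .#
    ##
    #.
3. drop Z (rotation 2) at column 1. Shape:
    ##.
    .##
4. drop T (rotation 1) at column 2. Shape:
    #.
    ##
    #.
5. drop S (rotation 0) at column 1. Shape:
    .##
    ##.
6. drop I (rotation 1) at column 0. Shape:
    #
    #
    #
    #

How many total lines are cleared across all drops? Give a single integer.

Drop 1: T rot3 at col 2 lands with bottom-row=0; cleared 0 line(s) (total 0); column heights now [0 0 2 3 0], max=3
Drop 2: Z rot1 at col 3 lands with bottom-row=3; cleared 0 line(s) (total 0); column heights now [0 0 2 5 6], max=6
Drop 3: Z rot2 at col 1 lands with bottom-row=5; cleared 0 line(s) (total 0); column heights now [0 7 7 6 6], max=7
Drop 4: T rot1 at col 2 lands with bottom-row=7; cleared 0 line(s) (total 0); column heights now [0 7 10 9 6], max=10
Drop 5: S rot0 at col 1 lands with bottom-row=10; cleared 0 line(s) (total 0); column heights now [0 11 12 12 6], max=12
Drop 6: I rot1 at col 0 lands with bottom-row=0; cleared 0 line(s) (total 0); column heights now [4 11 12 12 6], max=12

Answer: 0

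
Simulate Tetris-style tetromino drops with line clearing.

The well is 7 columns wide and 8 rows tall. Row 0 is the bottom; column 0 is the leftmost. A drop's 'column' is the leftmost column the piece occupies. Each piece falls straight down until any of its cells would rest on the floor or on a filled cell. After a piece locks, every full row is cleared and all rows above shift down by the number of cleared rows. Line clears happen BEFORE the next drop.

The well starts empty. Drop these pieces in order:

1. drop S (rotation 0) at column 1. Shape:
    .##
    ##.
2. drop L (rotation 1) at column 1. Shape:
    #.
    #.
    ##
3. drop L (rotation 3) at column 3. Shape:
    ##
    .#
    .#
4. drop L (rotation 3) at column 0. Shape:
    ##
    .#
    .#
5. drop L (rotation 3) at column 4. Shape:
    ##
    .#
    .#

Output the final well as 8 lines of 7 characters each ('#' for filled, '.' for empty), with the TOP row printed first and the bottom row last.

Drop 1: S rot0 at col 1 lands with bottom-row=0; cleared 0 line(s) (total 0); column heights now [0 1 2 2 0 0 0], max=2
Drop 2: L rot1 at col 1 lands with bottom-row=2; cleared 0 line(s) (total 0); column heights now [0 5 3 2 0 0 0], max=5
Drop 3: L rot3 at col 3 lands with bottom-row=0; cleared 0 line(s) (total 0); column heights now [0 5 3 3 3 0 0], max=5
Drop 4: L rot3 at col 0 lands with bottom-row=5; cleared 0 line(s) (total 0); column heights now [8 8 3 3 3 0 0], max=8
Drop 5: L rot3 at col 4 lands with bottom-row=1; cleared 0 line(s) (total 0); column heights now [8 8 3 3 4 4 0], max=8

Answer: ##.....
.#.....
.#.....
.#.....
.#..##.
.#####.
..####.
.##.#..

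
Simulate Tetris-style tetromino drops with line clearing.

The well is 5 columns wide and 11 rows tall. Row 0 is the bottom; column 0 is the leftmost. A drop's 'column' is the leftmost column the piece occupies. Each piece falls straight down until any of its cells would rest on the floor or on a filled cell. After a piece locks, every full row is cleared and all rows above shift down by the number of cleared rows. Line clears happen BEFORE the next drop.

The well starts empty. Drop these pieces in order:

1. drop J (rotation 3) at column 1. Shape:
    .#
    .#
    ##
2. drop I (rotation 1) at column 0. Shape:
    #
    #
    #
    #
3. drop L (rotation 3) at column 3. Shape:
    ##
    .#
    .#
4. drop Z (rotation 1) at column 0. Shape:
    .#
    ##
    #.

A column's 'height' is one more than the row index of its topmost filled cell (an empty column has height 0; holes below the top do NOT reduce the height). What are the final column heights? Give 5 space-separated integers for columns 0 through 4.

Drop 1: J rot3 at col 1 lands with bottom-row=0; cleared 0 line(s) (total 0); column heights now [0 1 3 0 0], max=3
Drop 2: I rot1 at col 0 lands with bottom-row=0; cleared 0 line(s) (total 0); column heights now [4 1 3 0 0], max=4
Drop 3: L rot3 at col 3 lands with bottom-row=0; cleared 0 line(s) (total 0); column heights now [4 1 3 3 3], max=4
Drop 4: Z rot1 at col 0 lands with bottom-row=4; cleared 0 line(s) (total 0); column heights now [6 7 3 3 3], max=7

Answer: 6 7 3 3 3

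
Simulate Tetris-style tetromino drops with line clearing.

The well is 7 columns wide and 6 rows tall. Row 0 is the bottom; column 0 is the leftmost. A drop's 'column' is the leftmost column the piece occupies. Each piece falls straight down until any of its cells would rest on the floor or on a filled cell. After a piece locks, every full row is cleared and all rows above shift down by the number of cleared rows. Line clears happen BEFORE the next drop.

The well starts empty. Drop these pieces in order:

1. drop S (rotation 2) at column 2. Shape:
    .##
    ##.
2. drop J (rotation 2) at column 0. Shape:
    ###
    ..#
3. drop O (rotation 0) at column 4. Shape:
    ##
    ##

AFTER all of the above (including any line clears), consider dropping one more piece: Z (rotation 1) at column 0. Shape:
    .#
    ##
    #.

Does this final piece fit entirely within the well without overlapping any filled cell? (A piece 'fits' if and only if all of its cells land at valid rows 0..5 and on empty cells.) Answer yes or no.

Drop 1: S rot2 at col 2 lands with bottom-row=0; cleared 0 line(s) (total 0); column heights now [0 0 1 2 2 0 0], max=2
Drop 2: J rot2 at col 0 lands with bottom-row=1; cleared 0 line(s) (total 0); column heights now [3 3 3 2 2 0 0], max=3
Drop 3: O rot0 at col 4 lands with bottom-row=2; cleared 0 line(s) (total 0); column heights now [3 3 3 2 4 4 0], max=4
Test piece Z rot1 at col 0 (width 2): heights before test = [3 3 3 2 4 4 0]; fits = True

Answer: yes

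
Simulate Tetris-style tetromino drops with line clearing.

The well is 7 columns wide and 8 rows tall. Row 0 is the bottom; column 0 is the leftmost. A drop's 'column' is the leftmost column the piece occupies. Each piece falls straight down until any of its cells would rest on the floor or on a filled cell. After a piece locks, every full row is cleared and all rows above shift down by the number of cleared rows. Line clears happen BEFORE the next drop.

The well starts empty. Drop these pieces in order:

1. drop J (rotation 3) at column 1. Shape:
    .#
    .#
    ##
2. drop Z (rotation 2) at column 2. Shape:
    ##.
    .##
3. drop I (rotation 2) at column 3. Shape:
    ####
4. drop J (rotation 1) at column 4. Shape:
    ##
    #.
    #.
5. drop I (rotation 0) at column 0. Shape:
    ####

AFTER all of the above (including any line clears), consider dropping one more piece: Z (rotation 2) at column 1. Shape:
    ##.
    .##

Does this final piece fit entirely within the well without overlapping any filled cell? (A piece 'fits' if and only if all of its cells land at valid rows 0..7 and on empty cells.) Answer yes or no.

Answer: yes

Derivation:
Drop 1: J rot3 at col 1 lands with bottom-row=0; cleared 0 line(s) (total 0); column heights now [0 1 3 0 0 0 0], max=3
Drop 2: Z rot2 at col 2 lands with bottom-row=2; cleared 0 line(s) (total 0); column heights now [0 1 4 4 3 0 0], max=4
Drop 3: I rot2 at col 3 lands with bottom-row=4; cleared 0 line(s) (total 0); column heights now [0 1 4 5 5 5 5], max=5
Drop 4: J rot1 at col 4 lands with bottom-row=5; cleared 0 line(s) (total 0); column heights now [0 1 4 5 8 8 5], max=8
Drop 5: I rot0 at col 0 lands with bottom-row=5; cleared 0 line(s) (total 0); column heights now [6 6 6 6 8 8 5], max=8
Test piece Z rot2 at col 1 (width 3): heights before test = [6 6 6 6 8 8 5]; fits = True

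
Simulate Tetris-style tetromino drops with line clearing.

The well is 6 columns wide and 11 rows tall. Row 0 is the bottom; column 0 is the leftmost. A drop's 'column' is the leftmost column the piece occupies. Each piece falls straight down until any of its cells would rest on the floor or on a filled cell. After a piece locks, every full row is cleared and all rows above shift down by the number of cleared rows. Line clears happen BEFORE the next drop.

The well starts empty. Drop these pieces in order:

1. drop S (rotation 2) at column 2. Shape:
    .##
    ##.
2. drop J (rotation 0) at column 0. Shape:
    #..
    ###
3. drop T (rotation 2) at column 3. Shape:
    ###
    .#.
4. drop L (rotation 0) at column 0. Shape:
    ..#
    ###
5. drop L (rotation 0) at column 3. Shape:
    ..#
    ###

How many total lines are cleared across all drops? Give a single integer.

Answer: 1

Derivation:
Drop 1: S rot2 at col 2 lands with bottom-row=0; cleared 0 line(s) (total 0); column heights now [0 0 1 2 2 0], max=2
Drop 2: J rot0 at col 0 lands with bottom-row=1; cleared 0 line(s) (total 0); column heights now [3 2 2 2 2 0], max=3
Drop 3: T rot2 at col 3 lands with bottom-row=2; cleared 0 line(s) (total 0); column heights now [3 2 2 4 4 4], max=4
Drop 4: L rot0 at col 0 lands with bottom-row=3; cleared 1 line(s) (total 1); column heights now [3 2 4 2 3 0], max=4
Drop 5: L rot0 at col 3 lands with bottom-row=3; cleared 0 line(s) (total 1); column heights now [3 2 4 4 4 5], max=5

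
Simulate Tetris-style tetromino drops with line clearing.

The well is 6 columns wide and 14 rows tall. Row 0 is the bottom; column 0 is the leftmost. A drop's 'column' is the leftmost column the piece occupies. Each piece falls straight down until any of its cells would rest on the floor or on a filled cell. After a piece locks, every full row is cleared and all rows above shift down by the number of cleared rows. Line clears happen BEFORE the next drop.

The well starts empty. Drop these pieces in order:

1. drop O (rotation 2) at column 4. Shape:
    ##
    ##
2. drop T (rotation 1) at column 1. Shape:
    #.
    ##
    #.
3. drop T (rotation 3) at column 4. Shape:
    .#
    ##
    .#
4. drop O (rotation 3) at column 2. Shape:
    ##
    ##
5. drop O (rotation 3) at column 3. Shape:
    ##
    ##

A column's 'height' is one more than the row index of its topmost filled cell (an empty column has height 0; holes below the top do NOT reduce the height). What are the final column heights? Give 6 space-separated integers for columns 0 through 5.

Answer: 0 3 4 6 6 5

Derivation:
Drop 1: O rot2 at col 4 lands with bottom-row=0; cleared 0 line(s) (total 0); column heights now [0 0 0 0 2 2], max=2
Drop 2: T rot1 at col 1 lands with bottom-row=0; cleared 0 line(s) (total 0); column heights now [0 3 2 0 2 2], max=3
Drop 3: T rot3 at col 4 lands with bottom-row=2; cleared 0 line(s) (total 0); column heights now [0 3 2 0 4 5], max=5
Drop 4: O rot3 at col 2 lands with bottom-row=2; cleared 0 line(s) (total 0); column heights now [0 3 4 4 4 5], max=5
Drop 5: O rot3 at col 3 lands with bottom-row=4; cleared 0 line(s) (total 0); column heights now [0 3 4 6 6 5], max=6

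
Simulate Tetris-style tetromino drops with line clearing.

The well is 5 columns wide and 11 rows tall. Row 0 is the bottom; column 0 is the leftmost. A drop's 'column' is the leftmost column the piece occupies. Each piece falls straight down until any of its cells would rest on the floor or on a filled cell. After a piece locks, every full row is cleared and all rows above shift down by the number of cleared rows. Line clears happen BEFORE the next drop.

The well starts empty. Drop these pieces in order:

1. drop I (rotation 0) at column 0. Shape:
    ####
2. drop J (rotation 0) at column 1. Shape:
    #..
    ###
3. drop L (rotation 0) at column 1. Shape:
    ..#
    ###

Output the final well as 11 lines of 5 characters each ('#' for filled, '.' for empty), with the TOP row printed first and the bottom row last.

Answer: .....
.....
.....
.....
.....
.....
...#.
.###.
.#...
.###.
####.

Derivation:
Drop 1: I rot0 at col 0 lands with bottom-row=0; cleared 0 line(s) (total 0); column heights now [1 1 1 1 0], max=1
Drop 2: J rot0 at col 1 lands with bottom-row=1; cleared 0 line(s) (total 0); column heights now [1 3 2 2 0], max=3
Drop 3: L rot0 at col 1 lands with bottom-row=3; cleared 0 line(s) (total 0); column heights now [1 4 4 5 0], max=5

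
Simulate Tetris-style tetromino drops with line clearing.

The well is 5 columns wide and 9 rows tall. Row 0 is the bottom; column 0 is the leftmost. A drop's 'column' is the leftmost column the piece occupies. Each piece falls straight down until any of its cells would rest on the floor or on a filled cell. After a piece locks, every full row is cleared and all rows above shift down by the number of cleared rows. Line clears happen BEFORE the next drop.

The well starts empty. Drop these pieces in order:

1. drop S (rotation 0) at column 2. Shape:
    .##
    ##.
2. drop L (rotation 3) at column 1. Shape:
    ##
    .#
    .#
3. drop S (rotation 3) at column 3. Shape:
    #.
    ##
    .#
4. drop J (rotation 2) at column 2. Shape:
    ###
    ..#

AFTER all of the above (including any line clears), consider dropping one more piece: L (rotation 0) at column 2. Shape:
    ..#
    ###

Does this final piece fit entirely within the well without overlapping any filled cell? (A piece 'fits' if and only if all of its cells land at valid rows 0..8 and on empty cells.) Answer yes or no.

Drop 1: S rot0 at col 2 lands with bottom-row=0; cleared 0 line(s) (total 0); column heights now [0 0 1 2 2], max=2
Drop 2: L rot3 at col 1 lands with bottom-row=1; cleared 0 line(s) (total 0); column heights now [0 4 4 2 2], max=4
Drop 3: S rot3 at col 3 lands with bottom-row=2; cleared 0 line(s) (total 0); column heights now [0 4 4 5 4], max=5
Drop 4: J rot2 at col 2 lands with bottom-row=4; cleared 0 line(s) (total 0); column heights now [0 4 6 6 6], max=6
Test piece L rot0 at col 2 (width 3): heights before test = [0 4 6 6 6]; fits = True

Answer: yes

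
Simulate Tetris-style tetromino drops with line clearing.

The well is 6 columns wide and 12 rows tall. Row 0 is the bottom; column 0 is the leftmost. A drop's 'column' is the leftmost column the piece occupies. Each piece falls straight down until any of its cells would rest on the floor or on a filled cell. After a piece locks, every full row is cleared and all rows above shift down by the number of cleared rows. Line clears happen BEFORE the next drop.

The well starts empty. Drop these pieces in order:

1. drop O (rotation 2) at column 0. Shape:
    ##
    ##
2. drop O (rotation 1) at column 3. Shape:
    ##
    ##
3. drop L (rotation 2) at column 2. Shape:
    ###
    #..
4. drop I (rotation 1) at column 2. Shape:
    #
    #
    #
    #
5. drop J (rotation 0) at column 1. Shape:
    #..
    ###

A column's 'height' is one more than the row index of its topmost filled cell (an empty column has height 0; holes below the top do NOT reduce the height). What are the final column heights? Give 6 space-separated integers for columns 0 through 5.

Drop 1: O rot2 at col 0 lands with bottom-row=0; cleared 0 line(s) (total 0); column heights now [2 2 0 0 0 0], max=2
Drop 2: O rot1 at col 3 lands with bottom-row=0; cleared 0 line(s) (total 0); column heights now [2 2 0 2 2 0], max=2
Drop 3: L rot2 at col 2 lands with bottom-row=1; cleared 0 line(s) (total 0); column heights now [2 2 3 3 3 0], max=3
Drop 4: I rot1 at col 2 lands with bottom-row=3; cleared 0 line(s) (total 0); column heights now [2 2 7 3 3 0], max=7
Drop 5: J rot0 at col 1 lands with bottom-row=7; cleared 0 line(s) (total 0); column heights now [2 9 8 8 3 0], max=9

Answer: 2 9 8 8 3 0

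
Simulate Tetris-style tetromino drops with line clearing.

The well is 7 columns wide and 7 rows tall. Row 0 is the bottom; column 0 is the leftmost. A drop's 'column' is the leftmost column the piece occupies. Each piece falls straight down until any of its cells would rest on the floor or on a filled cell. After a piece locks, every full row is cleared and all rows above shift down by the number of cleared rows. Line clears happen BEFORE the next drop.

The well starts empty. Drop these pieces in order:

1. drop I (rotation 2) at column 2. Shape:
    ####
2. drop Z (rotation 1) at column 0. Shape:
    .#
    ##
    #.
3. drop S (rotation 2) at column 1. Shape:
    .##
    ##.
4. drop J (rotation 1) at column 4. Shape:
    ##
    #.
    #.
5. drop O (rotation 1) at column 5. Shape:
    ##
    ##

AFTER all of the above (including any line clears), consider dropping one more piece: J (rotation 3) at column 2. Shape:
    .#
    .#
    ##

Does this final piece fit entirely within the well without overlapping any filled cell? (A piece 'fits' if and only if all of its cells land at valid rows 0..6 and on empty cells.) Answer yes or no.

Drop 1: I rot2 at col 2 lands with bottom-row=0; cleared 0 line(s) (total 0); column heights now [0 0 1 1 1 1 0], max=1
Drop 2: Z rot1 at col 0 lands with bottom-row=0; cleared 0 line(s) (total 0); column heights now [2 3 1 1 1 1 0], max=3
Drop 3: S rot2 at col 1 lands with bottom-row=3; cleared 0 line(s) (total 0); column heights now [2 4 5 5 1 1 0], max=5
Drop 4: J rot1 at col 4 lands with bottom-row=1; cleared 0 line(s) (total 0); column heights now [2 4 5 5 4 4 0], max=5
Drop 5: O rot1 at col 5 lands with bottom-row=4; cleared 0 line(s) (total 0); column heights now [2 4 5 5 4 6 6], max=6
Test piece J rot3 at col 2 (width 2): heights before test = [2 4 5 5 4 6 6]; fits = False

Answer: no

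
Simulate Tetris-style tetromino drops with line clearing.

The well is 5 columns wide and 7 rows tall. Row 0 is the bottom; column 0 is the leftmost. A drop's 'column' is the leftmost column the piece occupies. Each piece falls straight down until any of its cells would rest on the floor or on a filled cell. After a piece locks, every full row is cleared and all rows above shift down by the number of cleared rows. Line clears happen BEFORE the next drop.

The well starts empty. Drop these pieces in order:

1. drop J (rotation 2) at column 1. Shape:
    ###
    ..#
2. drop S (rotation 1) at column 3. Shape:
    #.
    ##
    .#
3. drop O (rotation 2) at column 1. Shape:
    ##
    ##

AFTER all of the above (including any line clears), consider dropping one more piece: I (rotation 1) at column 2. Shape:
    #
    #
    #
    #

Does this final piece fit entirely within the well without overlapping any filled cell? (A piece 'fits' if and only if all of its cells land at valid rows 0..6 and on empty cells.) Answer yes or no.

Drop 1: J rot2 at col 1 lands with bottom-row=0; cleared 0 line(s) (total 0); column heights now [0 2 2 2 0], max=2
Drop 2: S rot1 at col 3 lands with bottom-row=1; cleared 0 line(s) (total 0); column heights now [0 2 2 4 3], max=4
Drop 3: O rot2 at col 1 lands with bottom-row=2; cleared 0 line(s) (total 0); column heights now [0 4 4 4 3], max=4
Test piece I rot1 at col 2 (width 1): heights before test = [0 4 4 4 3]; fits = False

Answer: no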